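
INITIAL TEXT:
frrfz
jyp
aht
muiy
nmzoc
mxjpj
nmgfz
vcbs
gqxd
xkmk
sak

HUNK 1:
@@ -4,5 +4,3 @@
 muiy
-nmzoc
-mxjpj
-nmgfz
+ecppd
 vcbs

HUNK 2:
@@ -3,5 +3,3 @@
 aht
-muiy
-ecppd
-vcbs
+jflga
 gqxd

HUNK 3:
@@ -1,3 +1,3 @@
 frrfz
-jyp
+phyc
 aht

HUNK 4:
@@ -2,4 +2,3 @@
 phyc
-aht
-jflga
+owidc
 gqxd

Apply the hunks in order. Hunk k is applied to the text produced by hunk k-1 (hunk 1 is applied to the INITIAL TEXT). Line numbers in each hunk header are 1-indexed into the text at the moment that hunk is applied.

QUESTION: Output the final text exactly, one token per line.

Answer: frrfz
phyc
owidc
gqxd
xkmk
sak

Derivation:
Hunk 1: at line 4 remove [nmzoc,mxjpj,nmgfz] add [ecppd] -> 9 lines: frrfz jyp aht muiy ecppd vcbs gqxd xkmk sak
Hunk 2: at line 3 remove [muiy,ecppd,vcbs] add [jflga] -> 7 lines: frrfz jyp aht jflga gqxd xkmk sak
Hunk 3: at line 1 remove [jyp] add [phyc] -> 7 lines: frrfz phyc aht jflga gqxd xkmk sak
Hunk 4: at line 2 remove [aht,jflga] add [owidc] -> 6 lines: frrfz phyc owidc gqxd xkmk sak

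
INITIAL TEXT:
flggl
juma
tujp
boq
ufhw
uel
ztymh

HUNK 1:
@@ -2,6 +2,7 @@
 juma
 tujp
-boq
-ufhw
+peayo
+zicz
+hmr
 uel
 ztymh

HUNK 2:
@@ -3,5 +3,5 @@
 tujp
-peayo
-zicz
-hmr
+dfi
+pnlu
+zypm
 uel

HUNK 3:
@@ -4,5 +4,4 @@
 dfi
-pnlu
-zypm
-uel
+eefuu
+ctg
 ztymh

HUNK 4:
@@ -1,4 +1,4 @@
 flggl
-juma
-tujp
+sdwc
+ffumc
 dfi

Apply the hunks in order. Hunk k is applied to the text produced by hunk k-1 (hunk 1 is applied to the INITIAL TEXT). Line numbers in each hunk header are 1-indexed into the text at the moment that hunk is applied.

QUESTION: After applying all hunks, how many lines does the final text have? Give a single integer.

Answer: 7

Derivation:
Hunk 1: at line 2 remove [boq,ufhw] add [peayo,zicz,hmr] -> 8 lines: flggl juma tujp peayo zicz hmr uel ztymh
Hunk 2: at line 3 remove [peayo,zicz,hmr] add [dfi,pnlu,zypm] -> 8 lines: flggl juma tujp dfi pnlu zypm uel ztymh
Hunk 3: at line 4 remove [pnlu,zypm,uel] add [eefuu,ctg] -> 7 lines: flggl juma tujp dfi eefuu ctg ztymh
Hunk 4: at line 1 remove [juma,tujp] add [sdwc,ffumc] -> 7 lines: flggl sdwc ffumc dfi eefuu ctg ztymh
Final line count: 7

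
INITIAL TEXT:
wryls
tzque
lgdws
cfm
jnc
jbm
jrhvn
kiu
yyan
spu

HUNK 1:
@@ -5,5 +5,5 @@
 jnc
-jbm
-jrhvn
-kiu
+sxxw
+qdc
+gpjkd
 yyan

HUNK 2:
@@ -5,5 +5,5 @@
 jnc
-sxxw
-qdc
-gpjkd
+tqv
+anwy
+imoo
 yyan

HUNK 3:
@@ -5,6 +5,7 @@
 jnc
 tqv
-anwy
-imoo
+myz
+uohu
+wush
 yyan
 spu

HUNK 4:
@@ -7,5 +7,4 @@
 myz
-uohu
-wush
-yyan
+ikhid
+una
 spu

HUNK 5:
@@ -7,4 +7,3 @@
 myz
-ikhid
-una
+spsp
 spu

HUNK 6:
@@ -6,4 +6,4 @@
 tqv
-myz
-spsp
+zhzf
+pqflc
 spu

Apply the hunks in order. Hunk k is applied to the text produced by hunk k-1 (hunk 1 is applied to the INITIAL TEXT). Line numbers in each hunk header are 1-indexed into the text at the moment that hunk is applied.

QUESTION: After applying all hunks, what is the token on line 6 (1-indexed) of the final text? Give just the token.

Answer: tqv

Derivation:
Hunk 1: at line 5 remove [jbm,jrhvn,kiu] add [sxxw,qdc,gpjkd] -> 10 lines: wryls tzque lgdws cfm jnc sxxw qdc gpjkd yyan spu
Hunk 2: at line 5 remove [sxxw,qdc,gpjkd] add [tqv,anwy,imoo] -> 10 lines: wryls tzque lgdws cfm jnc tqv anwy imoo yyan spu
Hunk 3: at line 5 remove [anwy,imoo] add [myz,uohu,wush] -> 11 lines: wryls tzque lgdws cfm jnc tqv myz uohu wush yyan spu
Hunk 4: at line 7 remove [uohu,wush,yyan] add [ikhid,una] -> 10 lines: wryls tzque lgdws cfm jnc tqv myz ikhid una spu
Hunk 5: at line 7 remove [ikhid,una] add [spsp] -> 9 lines: wryls tzque lgdws cfm jnc tqv myz spsp spu
Hunk 6: at line 6 remove [myz,spsp] add [zhzf,pqflc] -> 9 lines: wryls tzque lgdws cfm jnc tqv zhzf pqflc spu
Final line 6: tqv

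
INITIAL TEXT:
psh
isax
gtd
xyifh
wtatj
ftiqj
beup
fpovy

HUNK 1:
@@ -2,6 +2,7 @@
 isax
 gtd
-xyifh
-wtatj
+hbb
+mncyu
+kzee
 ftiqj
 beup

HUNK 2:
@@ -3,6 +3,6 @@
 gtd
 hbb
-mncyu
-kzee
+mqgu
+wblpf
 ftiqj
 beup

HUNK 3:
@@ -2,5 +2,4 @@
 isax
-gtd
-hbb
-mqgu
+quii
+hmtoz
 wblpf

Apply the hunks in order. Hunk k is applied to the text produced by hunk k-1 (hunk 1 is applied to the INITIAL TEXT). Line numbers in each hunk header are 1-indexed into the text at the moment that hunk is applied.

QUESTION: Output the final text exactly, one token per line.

Hunk 1: at line 2 remove [xyifh,wtatj] add [hbb,mncyu,kzee] -> 9 lines: psh isax gtd hbb mncyu kzee ftiqj beup fpovy
Hunk 2: at line 3 remove [mncyu,kzee] add [mqgu,wblpf] -> 9 lines: psh isax gtd hbb mqgu wblpf ftiqj beup fpovy
Hunk 3: at line 2 remove [gtd,hbb,mqgu] add [quii,hmtoz] -> 8 lines: psh isax quii hmtoz wblpf ftiqj beup fpovy

Answer: psh
isax
quii
hmtoz
wblpf
ftiqj
beup
fpovy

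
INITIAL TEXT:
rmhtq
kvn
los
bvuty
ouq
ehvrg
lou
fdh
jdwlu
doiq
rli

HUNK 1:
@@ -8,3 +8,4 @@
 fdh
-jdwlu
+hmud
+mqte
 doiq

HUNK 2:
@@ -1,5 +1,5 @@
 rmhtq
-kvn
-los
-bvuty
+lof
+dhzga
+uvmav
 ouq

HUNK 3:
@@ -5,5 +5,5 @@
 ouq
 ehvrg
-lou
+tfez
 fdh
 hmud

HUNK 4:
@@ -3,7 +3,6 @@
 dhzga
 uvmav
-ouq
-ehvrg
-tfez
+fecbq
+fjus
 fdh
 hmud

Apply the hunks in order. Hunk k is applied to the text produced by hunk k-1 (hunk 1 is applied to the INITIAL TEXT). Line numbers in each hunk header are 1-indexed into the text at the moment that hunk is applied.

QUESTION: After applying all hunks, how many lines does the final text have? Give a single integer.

Hunk 1: at line 8 remove [jdwlu] add [hmud,mqte] -> 12 lines: rmhtq kvn los bvuty ouq ehvrg lou fdh hmud mqte doiq rli
Hunk 2: at line 1 remove [kvn,los,bvuty] add [lof,dhzga,uvmav] -> 12 lines: rmhtq lof dhzga uvmav ouq ehvrg lou fdh hmud mqte doiq rli
Hunk 3: at line 5 remove [lou] add [tfez] -> 12 lines: rmhtq lof dhzga uvmav ouq ehvrg tfez fdh hmud mqte doiq rli
Hunk 4: at line 3 remove [ouq,ehvrg,tfez] add [fecbq,fjus] -> 11 lines: rmhtq lof dhzga uvmav fecbq fjus fdh hmud mqte doiq rli
Final line count: 11

Answer: 11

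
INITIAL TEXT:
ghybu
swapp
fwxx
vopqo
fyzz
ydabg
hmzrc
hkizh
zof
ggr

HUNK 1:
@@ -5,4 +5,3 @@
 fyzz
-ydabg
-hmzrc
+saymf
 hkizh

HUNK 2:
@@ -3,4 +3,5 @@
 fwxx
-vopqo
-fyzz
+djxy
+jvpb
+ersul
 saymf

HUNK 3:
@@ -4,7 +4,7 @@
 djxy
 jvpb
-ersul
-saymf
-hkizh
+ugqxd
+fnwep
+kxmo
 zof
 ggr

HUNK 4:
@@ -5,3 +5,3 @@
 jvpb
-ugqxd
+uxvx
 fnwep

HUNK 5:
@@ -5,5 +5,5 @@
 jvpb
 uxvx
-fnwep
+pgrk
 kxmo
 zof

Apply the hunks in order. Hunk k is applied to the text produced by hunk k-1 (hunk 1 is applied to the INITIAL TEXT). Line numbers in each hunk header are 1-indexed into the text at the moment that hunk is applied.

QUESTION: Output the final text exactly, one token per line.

Hunk 1: at line 5 remove [ydabg,hmzrc] add [saymf] -> 9 lines: ghybu swapp fwxx vopqo fyzz saymf hkizh zof ggr
Hunk 2: at line 3 remove [vopqo,fyzz] add [djxy,jvpb,ersul] -> 10 lines: ghybu swapp fwxx djxy jvpb ersul saymf hkizh zof ggr
Hunk 3: at line 4 remove [ersul,saymf,hkizh] add [ugqxd,fnwep,kxmo] -> 10 lines: ghybu swapp fwxx djxy jvpb ugqxd fnwep kxmo zof ggr
Hunk 4: at line 5 remove [ugqxd] add [uxvx] -> 10 lines: ghybu swapp fwxx djxy jvpb uxvx fnwep kxmo zof ggr
Hunk 5: at line 5 remove [fnwep] add [pgrk] -> 10 lines: ghybu swapp fwxx djxy jvpb uxvx pgrk kxmo zof ggr

Answer: ghybu
swapp
fwxx
djxy
jvpb
uxvx
pgrk
kxmo
zof
ggr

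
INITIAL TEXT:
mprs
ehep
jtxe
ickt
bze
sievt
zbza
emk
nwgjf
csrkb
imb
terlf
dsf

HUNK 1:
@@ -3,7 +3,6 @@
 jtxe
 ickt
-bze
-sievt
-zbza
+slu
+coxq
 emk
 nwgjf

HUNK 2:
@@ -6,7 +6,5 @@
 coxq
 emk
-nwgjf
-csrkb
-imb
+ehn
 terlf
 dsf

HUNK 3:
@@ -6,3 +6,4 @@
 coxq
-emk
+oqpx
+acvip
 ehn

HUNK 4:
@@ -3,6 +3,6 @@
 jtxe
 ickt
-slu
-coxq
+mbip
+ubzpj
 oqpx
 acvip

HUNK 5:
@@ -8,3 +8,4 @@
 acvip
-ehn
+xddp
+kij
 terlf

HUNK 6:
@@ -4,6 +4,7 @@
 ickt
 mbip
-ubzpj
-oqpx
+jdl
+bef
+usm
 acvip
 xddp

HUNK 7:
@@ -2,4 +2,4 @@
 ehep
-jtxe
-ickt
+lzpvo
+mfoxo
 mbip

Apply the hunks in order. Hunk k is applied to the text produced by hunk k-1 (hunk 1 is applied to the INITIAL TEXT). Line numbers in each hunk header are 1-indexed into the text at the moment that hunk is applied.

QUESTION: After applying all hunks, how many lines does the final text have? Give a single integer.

Answer: 13

Derivation:
Hunk 1: at line 3 remove [bze,sievt,zbza] add [slu,coxq] -> 12 lines: mprs ehep jtxe ickt slu coxq emk nwgjf csrkb imb terlf dsf
Hunk 2: at line 6 remove [nwgjf,csrkb,imb] add [ehn] -> 10 lines: mprs ehep jtxe ickt slu coxq emk ehn terlf dsf
Hunk 3: at line 6 remove [emk] add [oqpx,acvip] -> 11 lines: mprs ehep jtxe ickt slu coxq oqpx acvip ehn terlf dsf
Hunk 4: at line 3 remove [slu,coxq] add [mbip,ubzpj] -> 11 lines: mprs ehep jtxe ickt mbip ubzpj oqpx acvip ehn terlf dsf
Hunk 5: at line 8 remove [ehn] add [xddp,kij] -> 12 lines: mprs ehep jtxe ickt mbip ubzpj oqpx acvip xddp kij terlf dsf
Hunk 6: at line 4 remove [ubzpj,oqpx] add [jdl,bef,usm] -> 13 lines: mprs ehep jtxe ickt mbip jdl bef usm acvip xddp kij terlf dsf
Hunk 7: at line 2 remove [jtxe,ickt] add [lzpvo,mfoxo] -> 13 lines: mprs ehep lzpvo mfoxo mbip jdl bef usm acvip xddp kij terlf dsf
Final line count: 13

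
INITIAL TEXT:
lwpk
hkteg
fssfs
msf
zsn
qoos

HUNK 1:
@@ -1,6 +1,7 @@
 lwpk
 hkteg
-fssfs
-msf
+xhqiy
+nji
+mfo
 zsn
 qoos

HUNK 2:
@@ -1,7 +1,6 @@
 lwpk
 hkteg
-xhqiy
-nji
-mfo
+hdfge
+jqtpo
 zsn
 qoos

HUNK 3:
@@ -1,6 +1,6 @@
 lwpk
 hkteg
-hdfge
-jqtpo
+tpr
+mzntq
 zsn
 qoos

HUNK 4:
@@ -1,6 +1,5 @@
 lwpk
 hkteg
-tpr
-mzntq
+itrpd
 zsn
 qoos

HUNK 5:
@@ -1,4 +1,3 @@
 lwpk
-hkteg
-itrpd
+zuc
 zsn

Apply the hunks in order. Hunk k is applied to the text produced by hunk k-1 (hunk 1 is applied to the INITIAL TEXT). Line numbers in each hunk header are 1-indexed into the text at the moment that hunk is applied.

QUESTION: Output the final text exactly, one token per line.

Answer: lwpk
zuc
zsn
qoos

Derivation:
Hunk 1: at line 1 remove [fssfs,msf] add [xhqiy,nji,mfo] -> 7 lines: lwpk hkteg xhqiy nji mfo zsn qoos
Hunk 2: at line 1 remove [xhqiy,nji,mfo] add [hdfge,jqtpo] -> 6 lines: lwpk hkteg hdfge jqtpo zsn qoos
Hunk 3: at line 1 remove [hdfge,jqtpo] add [tpr,mzntq] -> 6 lines: lwpk hkteg tpr mzntq zsn qoos
Hunk 4: at line 1 remove [tpr,mzntq] add [itrpd] -> 5 lines: lwpk hkteg itrpd zsn qoos
Hunk 5: at line 1 remove [hkteg,itrpd] add [zuc] -> 4 lines: lwpk zuc zsn qoos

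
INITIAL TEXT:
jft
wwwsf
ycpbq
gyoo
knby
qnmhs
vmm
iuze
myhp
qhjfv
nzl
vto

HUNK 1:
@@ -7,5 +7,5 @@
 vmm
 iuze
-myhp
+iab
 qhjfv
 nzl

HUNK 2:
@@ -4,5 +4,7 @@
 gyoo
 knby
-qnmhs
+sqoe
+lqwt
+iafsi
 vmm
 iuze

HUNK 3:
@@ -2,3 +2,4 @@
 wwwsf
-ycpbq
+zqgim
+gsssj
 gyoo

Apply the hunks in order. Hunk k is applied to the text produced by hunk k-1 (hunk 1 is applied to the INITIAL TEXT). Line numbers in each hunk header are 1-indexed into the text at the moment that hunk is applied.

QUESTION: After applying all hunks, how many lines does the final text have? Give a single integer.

Answer: 15

Derivation:
Hunk 1: at line 7 remove [myhp] add [iab] -> 12 lines: jft wwwsf ycpbq gyoo knby qnmhs vmm iuze iab qhjfv nzl vto
Hunk 2: at line 4 remove [qnmhs] add [sqoe,lqwt,iafsi] -> 14 lines: jft wwwsf ycpbq gyoo knby sqoe lqwt iafsi vmm iuze iab qhjfv nzl vto
Hunk 3: at line 2 remove [ycpbq] add [zqgim,gsssj] -> 15 lines: jft wwwsf zqgim gsssj gyoo knby sqoe lqwt iafsi vmm iuze iab qhjfv nzl vto
Final line count: 15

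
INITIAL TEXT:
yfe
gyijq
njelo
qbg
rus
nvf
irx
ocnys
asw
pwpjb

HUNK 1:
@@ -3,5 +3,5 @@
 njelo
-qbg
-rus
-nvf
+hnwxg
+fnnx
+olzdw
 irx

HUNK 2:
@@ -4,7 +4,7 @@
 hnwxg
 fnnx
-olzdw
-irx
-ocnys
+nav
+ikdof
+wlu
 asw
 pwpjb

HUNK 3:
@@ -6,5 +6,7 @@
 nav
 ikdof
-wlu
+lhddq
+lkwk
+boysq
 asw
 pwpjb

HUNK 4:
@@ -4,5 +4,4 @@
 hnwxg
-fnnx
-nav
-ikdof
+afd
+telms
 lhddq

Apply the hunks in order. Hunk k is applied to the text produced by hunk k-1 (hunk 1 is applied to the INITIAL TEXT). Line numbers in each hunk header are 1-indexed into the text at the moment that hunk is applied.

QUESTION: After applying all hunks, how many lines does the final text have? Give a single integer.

Hunk 1: at line 3 remove [qbg,rus,nvf] add [hnwxg,fnnx,olzdw] -> 10 lines: yfe gyijq njelo hnwxg fnnx olzdw irx ocnys asw pwpjb
Hunk 2: at line 4 remove [olzdw,irx,ocnys] add [nav,ikdof,wlu] -> 10 lines: yfe gyijq njelo hnwxg fnnx nav ikdof wlu asw pwpjb
Hunk 3: at line 6 remove [wlu] add [lhddq,lkwk,boysq] -> 12 lines: yfe gyijq njelo hnwxg fnnx nav ikdof lhddq lkwk boysq asw pwpjb
Hunk 4: at line 4 remove [fnnx,nav,ikdof] add [afd,telms] -> 11 lines: yfe gyijq njelo hnwxg afd telms lhddq lkwk boysq asw pwpjb
Final line count: 11

Answer: 11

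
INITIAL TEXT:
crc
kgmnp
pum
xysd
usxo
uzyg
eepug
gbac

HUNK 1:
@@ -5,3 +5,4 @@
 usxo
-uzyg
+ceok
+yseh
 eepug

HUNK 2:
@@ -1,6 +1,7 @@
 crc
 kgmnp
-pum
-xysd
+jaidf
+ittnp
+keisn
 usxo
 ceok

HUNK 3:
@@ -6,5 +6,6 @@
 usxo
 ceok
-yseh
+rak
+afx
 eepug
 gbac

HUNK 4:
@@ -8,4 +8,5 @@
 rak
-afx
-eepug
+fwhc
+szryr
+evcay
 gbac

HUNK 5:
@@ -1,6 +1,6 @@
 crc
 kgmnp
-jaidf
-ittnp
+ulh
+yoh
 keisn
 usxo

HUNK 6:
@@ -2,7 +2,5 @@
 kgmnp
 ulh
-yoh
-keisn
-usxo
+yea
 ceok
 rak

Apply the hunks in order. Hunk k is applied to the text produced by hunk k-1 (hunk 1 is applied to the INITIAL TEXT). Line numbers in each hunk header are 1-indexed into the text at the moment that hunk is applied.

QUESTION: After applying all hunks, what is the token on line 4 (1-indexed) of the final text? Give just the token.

Hunk 1: at line 5 remove [uzyg] add [ceok,yseh] -> 9 lines: crc kgmnp pum xysd usxo ceok yseh eepug gbac
Hunk 2: at line 1 remove [pum,xysd] add [jaidf,ittnp,keisn] -> 10 lines: crc kgmnp jaidf ittnp keisn usxo ceok yseh eepug gbac
Hunk 3: at line 6 remove [yseh] add [rak,afx] -> 11 lines: crc kgmnp jaidf ittnp keisn usxo ceok rak afx eepug gbac
Hunk 4: at line 8 remove [afx,eepug] add [fwhc,szryr,evcay] -> 12 lines: crc kgmnp jaidf ittnp keisn usxo ceok rak fwhc szryr evcay gbac
Hunk 5: at line 1 remove [jaidf,ittnp] add [ulh,yoh] -> 12 lines: crc kgmnp ulh yoh keisn usxo ceok rak fwhc szryr evcay gbac
Hunk 6: at line 2 remove [yoh,keisn,usxo] add [yea] -> 10 lines: crc kgmnp ulh yea ceok rak fwhc szryr evcay gbac
Final line 4: yea

Answer: yea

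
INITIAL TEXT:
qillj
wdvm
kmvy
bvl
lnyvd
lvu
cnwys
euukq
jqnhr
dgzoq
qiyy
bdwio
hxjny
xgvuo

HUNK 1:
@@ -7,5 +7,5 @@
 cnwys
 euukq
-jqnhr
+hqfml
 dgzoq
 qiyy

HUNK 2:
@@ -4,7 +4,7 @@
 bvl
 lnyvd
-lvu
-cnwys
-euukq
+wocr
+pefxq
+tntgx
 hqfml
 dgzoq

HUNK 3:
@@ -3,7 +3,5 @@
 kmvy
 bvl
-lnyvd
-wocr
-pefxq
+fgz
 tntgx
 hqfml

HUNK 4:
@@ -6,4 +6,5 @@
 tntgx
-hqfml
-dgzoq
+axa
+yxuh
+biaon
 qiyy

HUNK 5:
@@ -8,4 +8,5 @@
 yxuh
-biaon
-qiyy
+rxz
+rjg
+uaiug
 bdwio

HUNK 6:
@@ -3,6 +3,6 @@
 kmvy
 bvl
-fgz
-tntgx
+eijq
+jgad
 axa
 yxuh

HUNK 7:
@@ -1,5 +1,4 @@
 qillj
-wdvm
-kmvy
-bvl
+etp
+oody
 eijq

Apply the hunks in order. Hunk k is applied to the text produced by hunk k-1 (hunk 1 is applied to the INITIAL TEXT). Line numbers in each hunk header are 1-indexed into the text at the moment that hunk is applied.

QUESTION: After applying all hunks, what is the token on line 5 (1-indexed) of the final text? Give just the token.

Hunk 1: at line 7 remove [jqnhr] add [hqfml] -> 14 lines: qillj wdvm kmvy bvl lnyvd lvu cnwys euukq hqfml dgzoq qiyy bdwio hxjny xgvuo
Hunk 2: at line 4 remove [lvu,cnwys,euukq] add [wocr,pefxq,tntgx] -> 14 lines: qillj wdvm kmvy bvl lnyvd wocr pefxq tntgx hqfml dgzoq qiyy bdwio hxjny xgvuo
Hunk 3: at line 3 remove [lnyvd,wocr,pefxq] add [fgz] -> 12 lines: qillj wdvm kmvy bvl fgz tntgx hqfml dgzoq qiyy bdwio hxjny xgvuo
Hunk 4: at line 6 remove [hqfml,dgzoq] add [axa,yxuh,biaon] -> 13 lines: qillj wdvm kmvy bvl fgz tntgx axa yxuh biaon qiyy bdwio hxjny xgvuo
Hunk 5: at line 8 remove [biaon,qiyy] add [rxz,rjg,uaiug] -> 14 lines: qillj wdvm kmvy bvl fgz tntgx axa yxuh rxz rjg uaiug bdwio hxjny xgvuo
Hunk 6: at line 3 remove [fgz,tntgx] add [eijq,jgad] -> 14 lines: qillj wdvm kmvy bvl eijq jgad axa yxuh rxz rjg uaiug bdwio hxjny xgvuo
Hunk 7: at line 1 remove [wdvm,kmvy,bvl] add [etp,oody] -> 13 lines: qillj etp oody eijq jgad axa yxuh rxz rjg uaiug bdwio hxjny xgvuo
Final line 5: jgad

Answer: jgad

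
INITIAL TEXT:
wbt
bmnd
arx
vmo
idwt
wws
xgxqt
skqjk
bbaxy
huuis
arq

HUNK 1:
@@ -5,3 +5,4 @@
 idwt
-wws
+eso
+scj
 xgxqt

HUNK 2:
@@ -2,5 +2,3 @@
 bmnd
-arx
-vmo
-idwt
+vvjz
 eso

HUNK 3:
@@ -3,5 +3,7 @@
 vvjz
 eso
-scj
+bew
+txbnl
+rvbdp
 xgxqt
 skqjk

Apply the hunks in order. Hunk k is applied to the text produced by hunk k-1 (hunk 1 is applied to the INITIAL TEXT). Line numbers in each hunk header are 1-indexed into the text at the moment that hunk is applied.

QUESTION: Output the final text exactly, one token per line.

Answer: wbt
bmnd
vvjz
eso
bew
txbnl
rvbdp
xgxqt
skqjk
bbaxy
huuis
arq

Derivation:
Hunk 1: at line 5 remove [wws] add [eso,scj] -> 12 lines: wbt bmnd arx vmo idwt eso scj xgxqt skqjk bbaxy huuis arq
Hunk 2: at line 2 remove [arx,vmo,idwt] add [vvjz] -> 10 lines: wbt bmnd vvjz eso scj xgxqt skqjk bbaxy huuis arq
Hunk 3: at line 3 remove [scj] add [bew,txbnl,rvbdp] -> 12 lines: wbt bmnd vvjz eso bew txbnl rvbdp xgxqt skqjk bbaxy huuis arq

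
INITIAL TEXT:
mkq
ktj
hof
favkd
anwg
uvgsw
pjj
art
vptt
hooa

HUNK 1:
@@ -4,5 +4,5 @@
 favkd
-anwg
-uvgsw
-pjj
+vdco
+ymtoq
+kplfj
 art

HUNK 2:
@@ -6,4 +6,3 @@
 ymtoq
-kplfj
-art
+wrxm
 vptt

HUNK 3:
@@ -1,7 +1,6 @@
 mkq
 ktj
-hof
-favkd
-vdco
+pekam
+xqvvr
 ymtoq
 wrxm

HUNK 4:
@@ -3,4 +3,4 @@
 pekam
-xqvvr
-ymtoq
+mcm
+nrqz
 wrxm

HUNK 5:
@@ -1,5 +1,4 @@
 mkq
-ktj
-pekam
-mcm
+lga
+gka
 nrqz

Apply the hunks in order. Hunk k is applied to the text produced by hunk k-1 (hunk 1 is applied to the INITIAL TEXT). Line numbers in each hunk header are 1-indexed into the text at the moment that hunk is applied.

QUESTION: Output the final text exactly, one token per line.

Hunk 1: at line 4 remove [anwg,uvgsw,pjj] add [vdco,ymtoq,kplfj] -> 10 lines: mkq ktj hof favkd vdco ymtoq kplfj art vptt hooa
Hunk 2: at line 6 remove [kplfj,art] add [wrxm] -> 9 lines: mkq ktj hof favkd vdco ymtoq wrxm vptt hooa
Hunk 3: at line 1 remove [hof,favkd,vdco] add [pekam,xqvvr] -> 8 lines: mkq ktj pekam xqvvr ymtoq wrxm vptt hooa
Hunk 4: at line 3 remove [xqvvr,ymtoq] add [mcm,nrqz] -> 8 lines: mkq ktj pekam mcm nrqz wrxm vptt hooa
Hunk 5: at line 1 remove [ktj,pekam,mcm] add [lga,gka] -> 7 lines: mkq lga gka nrqz wrxm vptt hooa

Answer: mkq
lga
gka
nrqz
wrxm
vptt
hooa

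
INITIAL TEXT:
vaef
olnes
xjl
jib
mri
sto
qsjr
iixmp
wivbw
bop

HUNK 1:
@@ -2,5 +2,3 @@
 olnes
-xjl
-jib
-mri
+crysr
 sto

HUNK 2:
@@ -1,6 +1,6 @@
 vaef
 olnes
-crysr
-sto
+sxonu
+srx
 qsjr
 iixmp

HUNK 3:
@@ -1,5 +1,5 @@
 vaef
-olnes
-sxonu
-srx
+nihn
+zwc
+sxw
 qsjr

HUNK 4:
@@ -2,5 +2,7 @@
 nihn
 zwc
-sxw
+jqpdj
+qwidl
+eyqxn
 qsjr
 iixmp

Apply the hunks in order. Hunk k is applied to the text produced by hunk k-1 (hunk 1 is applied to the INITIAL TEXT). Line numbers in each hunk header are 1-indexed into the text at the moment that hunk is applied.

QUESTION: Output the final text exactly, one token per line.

Hunk 1: at line 2 remove [xjl,jib,mri] add [crysr] -> 8 lines: vaef olnes crysr sto qsjr iixmp wivbw bop
Hunk 2: at line 1 remove [crysr,sto] add [sxonu,srx] -> 8 lines: vaef olnes sxonu srx qsjr iixmp wivbw bop
Hunk 3: at line 1 remove [olnes,sxonu,srx] add [nihn,zwc,sxw] -> 8 lines: vaef nihn zwc sxw qsjr iixmp wivbw bop
Hunk 4: at line 2 remove [sxw] add [jqpdj,qwidl,eyqxn] -> 10 lines: vaef nihn zwc jqpdj qwidl eyqxn qsjr iixmp wivbw bop

Answer: vaef
nihn
zwc
jqpdj
qwidl
eyqxn
qsjr
iixmp
wivbw
bop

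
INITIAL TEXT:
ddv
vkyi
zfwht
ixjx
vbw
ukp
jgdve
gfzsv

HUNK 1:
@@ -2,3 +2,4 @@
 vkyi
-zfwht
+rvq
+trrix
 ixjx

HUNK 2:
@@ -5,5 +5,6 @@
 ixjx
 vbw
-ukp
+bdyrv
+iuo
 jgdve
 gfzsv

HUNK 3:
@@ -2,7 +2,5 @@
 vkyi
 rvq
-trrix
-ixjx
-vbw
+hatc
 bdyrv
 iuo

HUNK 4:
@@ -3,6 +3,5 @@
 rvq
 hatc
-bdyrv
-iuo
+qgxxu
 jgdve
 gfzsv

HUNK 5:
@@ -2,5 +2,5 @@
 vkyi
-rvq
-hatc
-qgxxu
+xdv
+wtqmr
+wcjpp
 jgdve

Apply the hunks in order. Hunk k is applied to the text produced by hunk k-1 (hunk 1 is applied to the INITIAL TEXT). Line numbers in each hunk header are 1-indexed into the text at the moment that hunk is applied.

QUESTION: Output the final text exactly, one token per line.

Hunk 1: at line 2 remove [zfwht] add [rvq,trrix] -> 9 lines: ddv vkyi rvq trrix ixjx vbw ukp jgdve gfzsv
Hunk 2: at line 5 remove [ukp] add [bdyrv,iuo] -> 10 lines: ddv vkyi rvq trrix ixjx vbw bdyrv iuo jgdve gfzsv
Hunk 3: at line 2 remove [trrix,ixjx,vbw] add [hatc] -> 8 lines: ddv vkyi rvq hatc bdyrv iuo jgdve gfzsv
Hunk 4: at line 3 remove [bdyrv,iuo] add [qgxxu] -> 7 lines: ddv vkyi rvq hatc qgxxu jgdve gfzsv
Hunk 5: at line 2 remove [rvq,hatc,qgxxu] add [xdv,wtqmr,wcjpp] -> 7 lines: ddv vkyi xdv wtqmr wcjpp jgdve gfzsv

Answer: ddv
vkyi
xdv
wtqmr
wcjpp
jgdve
gfzsv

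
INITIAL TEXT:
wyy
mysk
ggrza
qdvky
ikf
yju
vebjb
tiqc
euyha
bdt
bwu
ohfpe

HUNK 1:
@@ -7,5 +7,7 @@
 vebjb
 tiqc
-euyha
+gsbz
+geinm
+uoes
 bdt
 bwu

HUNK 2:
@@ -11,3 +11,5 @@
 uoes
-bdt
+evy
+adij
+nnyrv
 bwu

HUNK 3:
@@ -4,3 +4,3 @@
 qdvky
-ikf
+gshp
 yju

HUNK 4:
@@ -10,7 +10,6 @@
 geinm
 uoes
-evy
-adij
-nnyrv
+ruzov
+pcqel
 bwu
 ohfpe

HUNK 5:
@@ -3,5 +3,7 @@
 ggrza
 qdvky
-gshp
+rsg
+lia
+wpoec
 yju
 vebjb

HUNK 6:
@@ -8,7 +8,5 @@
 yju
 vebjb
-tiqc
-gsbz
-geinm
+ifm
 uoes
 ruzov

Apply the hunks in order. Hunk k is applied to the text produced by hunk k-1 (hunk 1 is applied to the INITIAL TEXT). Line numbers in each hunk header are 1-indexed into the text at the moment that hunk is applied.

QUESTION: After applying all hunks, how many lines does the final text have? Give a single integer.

Hunk 1: at line 7 remove [euyha] add [gsbz,geinm,uoes] -> 14 lines: wyy mysk ggrza qdvky ikf yju vebjb tiqc gsbz geinm uoes bdt bwu ohfpe
Hunk 2: at line 11 remove [bdt] add [evy,adij,nnyrv] -> 16 lines: wyy mysk ggrza qdvky ikf yju vebjb tiqc gsbz geinm uoes evy adij nnyrv bwu ohfpe
Hunk 3: at line 4 remove [ikf] add [gshp] -> 16 lines: wyy mysk ggrza qdvky gshp yju vebjb tiqc gsbz geinm uoes evy adij nnyrv bwu ohfpe
Hunk 4: at line 10 remove [evy,adij,nnyrv] add [ruzov,pcqel] -> 15 lines: wyy mysk ggrza qdvky gshp yju vebjb tiqc gsbz geinm uoes ruzov pcqel bwu ohfpe
Hunk 5: at line 3 remove [gshp] add [rsg,lia,wpoec] -> 17 lines: wyy mysk ggrza qdvky rsg lia wpoec yju vebjb tiqc gsbz geinm uoes ruzov pcqel bwu ohfpe
Hunk 6: at line 8 remove [tiqc,gsbz,geinm] add [ifm] -> 15 lines: wyy mysk ggrza qdvky rsg lia wpoec yju vebjb ifm uoes ruzov pcqel bwu ohfpe
Final line count: 15

Answer: 15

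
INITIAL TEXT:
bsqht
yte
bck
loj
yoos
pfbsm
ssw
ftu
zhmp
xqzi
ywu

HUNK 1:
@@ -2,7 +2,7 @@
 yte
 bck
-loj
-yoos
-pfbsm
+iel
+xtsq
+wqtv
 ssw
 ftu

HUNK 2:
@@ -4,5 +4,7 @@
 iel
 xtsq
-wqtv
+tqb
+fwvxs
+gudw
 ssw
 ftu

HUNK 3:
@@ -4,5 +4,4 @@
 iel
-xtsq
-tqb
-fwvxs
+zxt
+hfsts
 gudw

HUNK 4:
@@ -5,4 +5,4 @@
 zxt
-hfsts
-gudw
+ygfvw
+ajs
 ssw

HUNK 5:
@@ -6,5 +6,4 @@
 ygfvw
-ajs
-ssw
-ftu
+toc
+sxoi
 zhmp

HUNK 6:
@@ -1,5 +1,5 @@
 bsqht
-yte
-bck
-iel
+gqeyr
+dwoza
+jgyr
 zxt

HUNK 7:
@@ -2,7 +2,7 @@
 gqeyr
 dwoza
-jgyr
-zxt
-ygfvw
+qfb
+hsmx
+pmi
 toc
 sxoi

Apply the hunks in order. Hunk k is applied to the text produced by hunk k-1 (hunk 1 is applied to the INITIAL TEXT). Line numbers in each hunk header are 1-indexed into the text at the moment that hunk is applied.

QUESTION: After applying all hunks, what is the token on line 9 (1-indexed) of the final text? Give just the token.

Hunk 1: at line 2 remove [loj,yoos,pfbsm] add [iel,xtsq,wqtv] -> 11 lines: bsqht yte bck iel xtsq wqtv ssw ftu zhmp xqzi ywu
Hunk 2: at line 4 remove [wqtv] add [tqb,fwvxs,gudw] -> 13 lines: bsqht yte bck iel xtsq tqb fwvxs gudw ssw ftu zhmp xqzi ywu
Hunk 3: at line 4 remove [xtsq,tqb,fwvxs] add [zxt,hfsts] -> 12 lines: bsqht yte bck iel zxt hfsts gudw ssw ftu zhmp xqzi ywu
Hunk 4: at line 5 remove [hfsts,gudw] add [ygfvw,ajs] -> 12 lines: bsqht yte bck iel zxt ygfvw ajs ssw ftu zhmp xqzi ywu
Hunk 5: at line 6 remove [ajs,ssw,ftu] add [toc,sxoi] -> 11 lines: bsqht yte bck iel zxt ygfvw toc sxoi zhmp xqzi ywu
Hunk 6: at line 1 remove [yte,bck,iel] add [gqeyr,dwoza,jgyr] -> 11 lines: bsqht gqeyr dwoza jgyr zxt ygfvw toc sxoi zhmp xqzi ywu
Hunk 7: at line 2 remove [jgyr,zxt,ygfvw] add [qfb,hsmx,pmi] -> 11 lines: bsqht gqeyr dwoza qfb hsmx pmi toc sxoi zhmp xqzi ywu
Final line 9: zhmp

Answer: zhmp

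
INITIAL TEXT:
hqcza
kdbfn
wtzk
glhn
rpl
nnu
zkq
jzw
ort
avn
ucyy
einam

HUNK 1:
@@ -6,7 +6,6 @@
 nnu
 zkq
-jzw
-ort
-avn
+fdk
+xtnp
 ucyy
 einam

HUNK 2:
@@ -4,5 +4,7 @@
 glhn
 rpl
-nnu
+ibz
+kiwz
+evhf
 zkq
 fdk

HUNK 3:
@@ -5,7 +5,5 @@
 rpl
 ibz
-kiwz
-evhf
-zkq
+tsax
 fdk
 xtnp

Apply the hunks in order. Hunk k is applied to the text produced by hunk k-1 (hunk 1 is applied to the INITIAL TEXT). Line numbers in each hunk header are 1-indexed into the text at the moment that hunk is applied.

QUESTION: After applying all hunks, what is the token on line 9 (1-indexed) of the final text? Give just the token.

Answer: xtnp

Derivation:
Hunk 1: at line 6 remove [jzw,ort,avn] add [fdk,xtnp] -> 11 lines: hqcza kdbfn wtzk glhn rpl nnu zkq fdk xtnp ucyy einam
Hunk 2: at line 4 remove [nnu] add [ibz,kiwz,evhf] -> 13 lines: hqcza kdbfn wtzk glhn rpl ibz kiwz evhf zkq fdk xtnp ucyy einam
Hunk 3: at line 5 remove [kiwz,evhf,zkq] add [tsax] -> 11 lines: hqcza kdbfn wtzk glhn rpl ibz tsax fdk xtnp ucyy einam
Final line 9: xtnp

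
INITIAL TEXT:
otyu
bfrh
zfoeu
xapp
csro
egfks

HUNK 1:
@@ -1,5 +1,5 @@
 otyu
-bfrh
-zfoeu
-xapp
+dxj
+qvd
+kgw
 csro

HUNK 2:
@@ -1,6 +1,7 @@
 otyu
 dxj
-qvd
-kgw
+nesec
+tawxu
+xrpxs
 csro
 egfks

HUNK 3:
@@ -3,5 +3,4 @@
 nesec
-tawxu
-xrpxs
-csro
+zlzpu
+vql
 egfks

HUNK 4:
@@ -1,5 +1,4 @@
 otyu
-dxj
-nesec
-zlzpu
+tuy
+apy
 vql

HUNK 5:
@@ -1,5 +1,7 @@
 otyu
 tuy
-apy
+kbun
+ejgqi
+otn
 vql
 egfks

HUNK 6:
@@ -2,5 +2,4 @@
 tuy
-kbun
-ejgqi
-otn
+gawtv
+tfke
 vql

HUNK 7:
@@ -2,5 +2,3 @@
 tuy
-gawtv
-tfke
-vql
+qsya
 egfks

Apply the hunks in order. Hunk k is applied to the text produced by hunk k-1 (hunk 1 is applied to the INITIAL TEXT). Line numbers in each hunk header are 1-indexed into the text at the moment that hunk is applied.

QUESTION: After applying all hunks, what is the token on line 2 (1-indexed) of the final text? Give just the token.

Answer: tuy

Derivation:
Hunk 1: at line 1 remove [bfrh,zfoeu,xapp] add [dxj,qvd,kgw] -> 6 lines: otyu dxj qvd kgw csro egfks
Hunk 2: at line 1 remove [qvd,kgw] add [nesec,tawxu,xrpxs] -> 7 lines: otyu dxj nesec tawxu xrpxs csro egfks
Hunk 3: at line 3 remove [tawxu,xrpxs,csro] add [zlzpu,vql] -> 6 lines: otyu dxj nesec zlzpu vql egfks
Hunk 4: at line 1 remove [dxj,nesec,zlzpu] add [tuy,apy] -> 5 lines: otyu tuy apy vql egfks
Hunk 5: at line 1 remove [apy] add [kbun,ejgqi,otn] -> 7 lines: otyu tuy kbun ejgqi otn vql egfks
Hunk 6: at line 2 remove [kbun,ejgqi,otn] add [gawtv,tfke] -> 6 lines: otyu tuy gawtv tfke vql egfks
Hunk 7: at line 2 remove [gawtv,tfke,vql] add [qsya] -> 4 lines: otyu tuy qsya egfks
Final line 2: tuy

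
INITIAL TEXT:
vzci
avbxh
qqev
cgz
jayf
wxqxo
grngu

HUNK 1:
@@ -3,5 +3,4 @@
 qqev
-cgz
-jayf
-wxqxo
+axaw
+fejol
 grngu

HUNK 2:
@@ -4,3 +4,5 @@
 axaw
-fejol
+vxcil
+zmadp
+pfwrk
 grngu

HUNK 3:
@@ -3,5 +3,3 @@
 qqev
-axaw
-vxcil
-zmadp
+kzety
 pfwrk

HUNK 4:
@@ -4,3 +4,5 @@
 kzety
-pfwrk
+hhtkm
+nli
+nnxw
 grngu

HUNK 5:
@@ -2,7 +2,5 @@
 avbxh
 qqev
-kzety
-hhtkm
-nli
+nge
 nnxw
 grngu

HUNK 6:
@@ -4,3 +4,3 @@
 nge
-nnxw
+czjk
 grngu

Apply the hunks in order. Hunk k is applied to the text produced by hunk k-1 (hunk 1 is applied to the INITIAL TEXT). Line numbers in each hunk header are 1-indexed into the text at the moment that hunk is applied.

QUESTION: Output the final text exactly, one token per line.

Answer: vzci
avbxh
qqev
nge
czjk
grngu

Derivation:
Hunk 1: at line 3 remove [cgz,jayf,wxqxo] add [axaw,fejol] -> 6 lines: vzci avbxh qqev axaw fejol grngu
Hunk 2: at line 4 remove [fejol] add [vxcil,zmadp,pfwrk] -> 8 lines: vzci avbxh qqev axaw vxcil zmadp pfwrk grngu
Hunk 3: at line 3 remove [axaw,vxcil,zmadp] add [kzety] -> 6 lines: vzci avbxh qqev kzety pfwrk grngu
Hunk 4: at line 4 remove [pfwrk] add [hhtkm,nli,nnxw] -> 8 lines: vzci avbxh qqev kzety hhtkm nli nnxw grngu
Hunk 5: at line 2 remove [kzety,hhtkm,nli] add [nge] -> 6 lines: vzci avbxh qqev nge nnxw grngu
Hunk 6: at line 4 remove [nnxw] add [czjk] -> 6 lines: vzci avbxh qqev nge czjk grngu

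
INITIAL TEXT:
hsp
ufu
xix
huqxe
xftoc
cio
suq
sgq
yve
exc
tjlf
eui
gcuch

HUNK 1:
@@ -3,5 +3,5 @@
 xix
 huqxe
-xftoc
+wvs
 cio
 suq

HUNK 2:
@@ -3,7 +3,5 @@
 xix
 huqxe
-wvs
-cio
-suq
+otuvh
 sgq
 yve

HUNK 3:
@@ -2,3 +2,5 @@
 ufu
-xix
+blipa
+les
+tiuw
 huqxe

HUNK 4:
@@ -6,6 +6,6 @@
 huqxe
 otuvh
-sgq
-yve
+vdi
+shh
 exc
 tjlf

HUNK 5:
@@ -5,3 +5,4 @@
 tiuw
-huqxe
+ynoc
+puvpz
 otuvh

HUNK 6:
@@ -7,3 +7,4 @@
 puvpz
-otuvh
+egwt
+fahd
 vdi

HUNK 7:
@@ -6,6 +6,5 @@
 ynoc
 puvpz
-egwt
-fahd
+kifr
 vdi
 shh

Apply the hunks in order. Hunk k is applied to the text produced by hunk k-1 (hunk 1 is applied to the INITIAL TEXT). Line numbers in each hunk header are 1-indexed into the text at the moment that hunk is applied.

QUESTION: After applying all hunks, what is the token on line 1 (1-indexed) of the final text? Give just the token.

Hunk 1: at line 3 remove [xftoc] add [wvs] -> 13 lines: hsp ufu xix huqxe wvs cio suq sgq yve exc tjlf eui gcuch
Hunk 2: at line 3 remove [wvs,cio,suq] add [otuvh] -> 11 lines: hsp ufu xix huqxe otuvh sgq yve exc tjlf eui gcuch
Hunk 3: at line 2 remove [xix] add [blipa,les,tiuw] -> 13 lines: hsp ufu blipa les tiuw huqxe otuvh sgq yve exc tjlf eui gcuch
Hunk 4: at line 6 remove [sgq,yve] add [vdi,shh] -> 13 lines: hsp ufu blipa les tiuw huqxe otuvh vdi shh exc tjlf eui gcuch
Hunk 5: at line 5 remove [huqxe] add [ynoc,puvpz] -> 14 lines: hsp ufu blipa les tiuw ynoc puvpz otuvh vdi shh exc tjlf eui gcuch
Hunk 6: at line 7 remove [otuvh] add [egwt,fahd] -> 15 lines: hsp ufu blipa les tiuw ynoc puvpz egwt fahd vdi shh exc tjlf eui gcuch
Hunk 7: at line 6 remove [egwt,fahd] add [kifr] -> 14 lines: hsp ufu blipa les tiuw ynoc puvpz kifr vdi shh exc tjlf eui gcuch
Final line 1: hsp

Answer: hsp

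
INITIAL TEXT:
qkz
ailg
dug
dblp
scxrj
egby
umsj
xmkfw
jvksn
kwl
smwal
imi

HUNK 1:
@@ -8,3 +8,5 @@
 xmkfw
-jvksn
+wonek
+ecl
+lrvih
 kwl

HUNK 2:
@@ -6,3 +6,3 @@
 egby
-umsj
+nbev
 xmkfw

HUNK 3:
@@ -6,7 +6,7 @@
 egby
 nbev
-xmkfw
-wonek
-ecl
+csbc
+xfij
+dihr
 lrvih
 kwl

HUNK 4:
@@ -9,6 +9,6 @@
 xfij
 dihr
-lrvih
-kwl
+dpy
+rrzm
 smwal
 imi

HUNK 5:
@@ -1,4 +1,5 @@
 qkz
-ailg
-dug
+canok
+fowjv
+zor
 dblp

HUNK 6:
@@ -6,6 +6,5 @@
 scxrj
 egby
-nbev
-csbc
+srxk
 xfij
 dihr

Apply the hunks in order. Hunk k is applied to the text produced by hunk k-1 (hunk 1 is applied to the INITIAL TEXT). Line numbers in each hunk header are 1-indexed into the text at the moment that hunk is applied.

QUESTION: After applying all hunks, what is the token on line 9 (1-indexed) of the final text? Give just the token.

Answer: xfij

Derivation:
Hunk 1: at line 8 remove [jvksn] add [wonek,ecl,lrvih] -> 14 lines: qkz ailg dug dblp scxrj egby umsj xmkfw wonek ecl lrvih kwl smwal imi
Hunk 2: at line 6 remove [umsj] add [nbev] -> 14 lines: qkz ailg dug dblp scxrj egby nbev xmkfw wonek ecl lrvih kwl smwal imi
Hunk 3: at line 6 remove [xmkfw,wonek,ecl] add [csbc,xfij,dihr] -> 14 lines: qkz ailg dug dblp scxrj egby nbev csbc xfij dihr lrvih kwl smwal imi
Hunk 4: at line 9 remove [lrvih,kwl] add [dpy,rrzm] -> 14 lines: qkz ailg dug dblp scxrj egby nbev csbc xfij dihr dpy rrzm smwal imi
Hunk 5: at line 1 remove [ailg,dug] add [canok,fowjv,zor] -> 15 lines: qkz canok fowjv zor dblp scxrj egby nbev csbc xfij dihr dpy rrzm smwal imi
Hunk 6: at line 6 remove [nbev,csbc] add [srxk] -> 14 lines: qkz canok fowjv zor dblp scxrj egby srxk xfij dihr dpy rrzm smwal imi
Final line 9: xfij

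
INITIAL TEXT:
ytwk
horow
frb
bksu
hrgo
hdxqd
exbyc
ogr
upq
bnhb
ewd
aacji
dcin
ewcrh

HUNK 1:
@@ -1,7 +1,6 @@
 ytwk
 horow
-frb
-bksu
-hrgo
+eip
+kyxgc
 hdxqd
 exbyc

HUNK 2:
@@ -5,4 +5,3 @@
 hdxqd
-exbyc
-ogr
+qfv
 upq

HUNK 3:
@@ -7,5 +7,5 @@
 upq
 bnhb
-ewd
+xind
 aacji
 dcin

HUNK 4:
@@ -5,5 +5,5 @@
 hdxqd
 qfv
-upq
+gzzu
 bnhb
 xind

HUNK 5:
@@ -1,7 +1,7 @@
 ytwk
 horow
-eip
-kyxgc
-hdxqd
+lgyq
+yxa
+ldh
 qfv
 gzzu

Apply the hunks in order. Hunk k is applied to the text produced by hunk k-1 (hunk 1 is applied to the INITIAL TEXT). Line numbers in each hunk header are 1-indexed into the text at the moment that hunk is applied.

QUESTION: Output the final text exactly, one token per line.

Answer: ytwk
horow
lgyq
yxa
ldh
qfv
gzzu
bnhb
xind
aacji
dcin
ewcrh

Derivation:
Hunk 1: at line 1 remove [frb,bksu,hrgo] add [eip,kyxgc] -> 13 lines: ytwk horow eip kyxgc hdxqd exbyc ogr upq bnhb ewd aacji dcin ewcrh
Hunk 2: at line 5 remove [exbyc,ogr] add [qfv] -> 12 lines: ytwk horow eip kyxgc hdxqd qfv upq bnhb ewd aacji dcin ewcrh
Hunk 3: at line 7 remove [ewd] add [xind] -> 12 lines: ytwk horow eip kyxgc hdxqd qfv upq bnhb xind aacji dcin ewcrh
Hunk 4: at line 5 remove [upq] add [gzzu] -> 12 lines: ytwk horow eip kyxgc hdxqd qfv gzzu bnhb xind aacji dcin ewcrh
Hunk 5: at line 1 remove [eip,kyxgc,hdxqd] add [lgyq,yxa,ldh] -> 12 lines: ytwk horow lgyq yxa ldh qfv gzzu bnhb xind aacji dcin ewcrh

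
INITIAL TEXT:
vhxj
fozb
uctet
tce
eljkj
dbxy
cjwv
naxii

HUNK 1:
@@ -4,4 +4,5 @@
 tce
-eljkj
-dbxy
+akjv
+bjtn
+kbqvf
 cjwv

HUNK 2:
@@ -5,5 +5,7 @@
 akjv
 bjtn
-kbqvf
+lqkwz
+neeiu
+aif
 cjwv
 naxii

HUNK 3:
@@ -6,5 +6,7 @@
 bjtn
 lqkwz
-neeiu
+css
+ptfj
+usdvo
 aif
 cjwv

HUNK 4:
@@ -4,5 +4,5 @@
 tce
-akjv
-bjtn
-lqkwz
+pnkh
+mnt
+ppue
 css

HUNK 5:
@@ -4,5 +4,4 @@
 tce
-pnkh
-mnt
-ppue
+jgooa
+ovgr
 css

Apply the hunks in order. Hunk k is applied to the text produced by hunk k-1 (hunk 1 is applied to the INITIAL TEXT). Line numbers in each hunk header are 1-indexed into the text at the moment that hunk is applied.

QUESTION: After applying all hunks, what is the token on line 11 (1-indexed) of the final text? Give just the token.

Hunk 1: at line 4 remove [eljkj,dbxy] add [akjv,bjtn,kbqvf] -> 9 lines: vhxj fozb uctet tce akjv bjtn kbqvf cjwv naxii
Hunk 2: at line 5 remove [kbqvf] add [lqkwz,neeiu,aif] -> 11 lines: vhxj fozb uctet tce akjv bjtn lqkwz neeiu aif cjwv naxii
Hunk 3: at line 6 remove [neeiu] add [css,ptfj,usdvo] -> 13 lines: vhxj fozb uctet tce akjv bjtn lqkwz css ptfj usdvo aif cjwv naxii
Hunk 4: at line 4 remove [akjv,bjtn,lqkwz] add [pnkh,mnt,ppue] -> 13 lines: vhxj fozb uctet tce pnkh mnt ppue css ptfj usdvo aif cjwv naxii
Hunk 5: at line 4 remove [pnkh,mnt,ppue] add [jgooa,ovgr] -> 12 lines: vhxj fozb uctet tce jgooa ovgr css ptfj usdvo aif cjwv naxii
Final line 11: cjwv

Answer: cjwv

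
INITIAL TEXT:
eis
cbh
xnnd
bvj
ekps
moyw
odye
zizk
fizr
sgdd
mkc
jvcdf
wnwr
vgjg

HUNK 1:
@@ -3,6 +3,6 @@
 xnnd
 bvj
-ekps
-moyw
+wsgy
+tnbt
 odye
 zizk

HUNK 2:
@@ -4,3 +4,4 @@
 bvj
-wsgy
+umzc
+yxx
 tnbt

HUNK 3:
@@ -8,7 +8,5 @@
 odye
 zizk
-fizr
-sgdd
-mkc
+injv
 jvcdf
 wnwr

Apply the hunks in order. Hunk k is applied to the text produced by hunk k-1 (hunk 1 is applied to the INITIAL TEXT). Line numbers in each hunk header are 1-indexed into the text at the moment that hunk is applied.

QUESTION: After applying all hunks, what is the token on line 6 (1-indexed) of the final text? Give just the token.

Answer: yxx

Derivation:
Hunk 1: at line 3 remove [ekps,moyw] add [wsgy,tnbt] -> 14 lines: eis cbh xnnd bvj wsgy tnbt odye zizk fizr sgdd mkc jvcdf wnwr vgjg
Hunk 2: at line 4 remove [wsgy] add [umzc,yxx] -> 15 lines: eis cbh xnnd bvj umzc yxx tnbt odye zizk fizr sgdd mkc jvcdf wnwr vgjg
Hunk 3: at line 8 remove [fizr,sgdd,mkc] add [injv] -> 13 lines: eis cbh xnnd bvj umzc yxx tnbt odye zizk injv jvcdf wnwr vgjg
Final line 6: yxx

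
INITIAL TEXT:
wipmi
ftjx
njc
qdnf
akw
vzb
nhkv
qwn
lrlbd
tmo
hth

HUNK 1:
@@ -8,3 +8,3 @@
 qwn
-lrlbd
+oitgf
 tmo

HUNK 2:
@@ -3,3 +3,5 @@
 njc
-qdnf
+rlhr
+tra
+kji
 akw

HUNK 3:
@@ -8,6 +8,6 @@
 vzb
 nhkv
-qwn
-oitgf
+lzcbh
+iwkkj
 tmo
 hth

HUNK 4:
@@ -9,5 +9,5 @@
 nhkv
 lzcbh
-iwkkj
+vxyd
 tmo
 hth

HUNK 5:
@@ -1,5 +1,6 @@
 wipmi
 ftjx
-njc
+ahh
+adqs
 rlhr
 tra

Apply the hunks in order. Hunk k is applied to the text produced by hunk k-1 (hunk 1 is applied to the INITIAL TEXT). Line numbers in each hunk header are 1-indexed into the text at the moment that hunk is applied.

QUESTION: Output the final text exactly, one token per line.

Answer: wipmi
ftjx
ahh
adqs
rlhr
tra
kji
akw
vzb
nhkv
lzcbh
vxyd
tmo
hth

Derivation:
Hunk 1: at line 8 remove [lrlbd] add [oitgf] -> 11 lines: wipmi ftjx njc qdnf akw vzb nhkv qwn oitgf tmo hth
Hunk 2: at line 3 remove [qdnf] add [rlhr,tra,kji] -> 13 lines: wipmi ftjx njc rlhr tra kji akw vzb nhkv qwn oitgf tmo hth
Hunk 3: at line 8 remove [qwn,oitgf] add [lzcbh,iwkkj] -> 13 lines: wipmi ftjx njc rlhr tra kji akw vzb nhkv lzcbh iwkkj tmo hth
Hunk 4: at line 9 remove [iwkkj] add [vxyd] -> 13 lines: wipmi ftjx njc rlhr tra kji akw vzb nhkv lzcbh vxyd tmo hth
Hunk 5: at line 1 remove [njc] add [ahh,adqs] -> 14 lines: wipmi ftjx ahh adqs rlhr tra kji akw vzb nhkv lzcbh vxyd tmo hth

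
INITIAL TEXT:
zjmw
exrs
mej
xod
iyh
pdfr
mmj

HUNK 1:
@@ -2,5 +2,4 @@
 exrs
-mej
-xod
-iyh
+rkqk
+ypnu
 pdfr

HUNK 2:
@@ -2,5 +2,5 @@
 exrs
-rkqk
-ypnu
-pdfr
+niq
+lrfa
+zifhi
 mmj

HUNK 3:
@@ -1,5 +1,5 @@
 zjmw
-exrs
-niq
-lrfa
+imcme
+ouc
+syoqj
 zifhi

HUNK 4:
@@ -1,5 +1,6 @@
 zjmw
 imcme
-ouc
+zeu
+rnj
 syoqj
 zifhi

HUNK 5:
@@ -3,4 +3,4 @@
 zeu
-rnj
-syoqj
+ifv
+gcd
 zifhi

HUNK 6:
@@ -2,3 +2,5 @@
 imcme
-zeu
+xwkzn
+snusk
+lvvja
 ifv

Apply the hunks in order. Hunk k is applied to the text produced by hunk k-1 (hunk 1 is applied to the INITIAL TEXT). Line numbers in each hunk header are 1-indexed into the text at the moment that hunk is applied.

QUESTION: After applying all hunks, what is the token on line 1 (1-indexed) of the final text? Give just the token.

Hunk 1: at line 2 remove [mej,xod,iyh] add [rkqk,ypnu] -> 6 lines: zjmw exrs rkqk ypnu pdfr mmj
Hunk 2: at line 2 remove [rkqk,ypnu,pdfr] add [niq,lrfa,zifhi] -> 6 lines: zjmw exrs niq lrfa zifhi mmj
Hunk 3: at line 1 remove [exrs,niq,lrfa] add [imcme,ouc,syoqj] -> 6 lines: zjmw imcme ouc syoqj zifhi mmj
Hunk 4: at line 1 remove [ouc] add [zeu,rnj] -> 7 lines: zjmw imcme zeu rnj syoqj zifhi mmj
Hunk 5: at line 3 remove [rnj,syoqj] add [ifv,gcd] -> 7 lines: zjmw imcme zeu ifv gcd zifhi mmj
Hunk 6: at line 2 remove [zeu] add [xwkzn,snusk,lvvja] -> 9 lines: zjmw imcme xwkzn snusk lvvja ifv gcd zifhi mmj
Final line 1: zjmw

Answer: zjmw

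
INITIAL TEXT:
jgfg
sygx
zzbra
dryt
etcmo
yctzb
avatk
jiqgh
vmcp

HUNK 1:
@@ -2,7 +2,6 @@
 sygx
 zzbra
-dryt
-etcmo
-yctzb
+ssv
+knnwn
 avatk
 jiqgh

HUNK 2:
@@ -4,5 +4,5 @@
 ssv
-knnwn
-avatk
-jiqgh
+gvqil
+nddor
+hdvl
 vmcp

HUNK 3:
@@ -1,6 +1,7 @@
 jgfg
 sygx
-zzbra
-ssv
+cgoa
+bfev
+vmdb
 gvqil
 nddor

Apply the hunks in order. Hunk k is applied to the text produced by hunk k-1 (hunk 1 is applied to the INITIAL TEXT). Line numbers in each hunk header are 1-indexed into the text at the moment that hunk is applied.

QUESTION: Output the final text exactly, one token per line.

Answer: jgfg
sygx
cgoa
bfev
vmdb
gvqil
nddor
hdvl
vmcp

Derivation:
Hunk 1: at line 2 remove [dryt,etcmo,yctzb] add [ssv,knnwn] -> 8 lines: jgfg sygx zzbra ssv knnwn avatk jiqgh vmcp
Hunk 2: at line 4 remove [knnwn,avatk,jiqgh] add [gvqil,nddor,hdvl] -> 8 lines: jgfg sygx zzbra ssv gvqil nddor hdvl vmcp
Hunk 3: at line 1 remove [zzbra,ssv] add [cgoa,bfev,vmdb] -> 9 lines: jgfg sygx cgoa bfev vmdb gvqil nddor hdvl vmcp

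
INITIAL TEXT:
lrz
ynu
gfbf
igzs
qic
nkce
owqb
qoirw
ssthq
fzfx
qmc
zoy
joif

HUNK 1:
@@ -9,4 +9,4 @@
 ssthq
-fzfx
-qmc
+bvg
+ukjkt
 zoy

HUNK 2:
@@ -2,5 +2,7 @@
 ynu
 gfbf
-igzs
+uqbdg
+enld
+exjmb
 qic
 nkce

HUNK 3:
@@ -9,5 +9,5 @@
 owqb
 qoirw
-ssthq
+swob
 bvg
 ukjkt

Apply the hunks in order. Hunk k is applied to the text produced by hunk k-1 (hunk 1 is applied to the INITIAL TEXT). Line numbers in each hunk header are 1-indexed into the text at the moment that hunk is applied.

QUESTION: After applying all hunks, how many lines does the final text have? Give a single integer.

Hunk 1: at line 9 remove [fzfx,qmc] add [bvg,ukjkt] -> 13 lines: lrz ynu gfbf igzs qic nkce owqb qoirw ssthq bvg ukjkt zoy joif
Hunk 2: at line 2 remove [igzs] add [uqbdg,enld,exjmb] -> 15 lines: lrz ynu gfbf uqbdg enld exjmb qic nkce owqb qoirw ssthq bvg ukjkt zoy joif
Hunk 3: at line 9 remove [ssthq] add [swob] -> 15 lines: lrz ynu gfbf uqbdg enld exjmb qic nkce owqb qoirw swob bvg ukjkt zoy joif
Final line count: 15

Answer: 15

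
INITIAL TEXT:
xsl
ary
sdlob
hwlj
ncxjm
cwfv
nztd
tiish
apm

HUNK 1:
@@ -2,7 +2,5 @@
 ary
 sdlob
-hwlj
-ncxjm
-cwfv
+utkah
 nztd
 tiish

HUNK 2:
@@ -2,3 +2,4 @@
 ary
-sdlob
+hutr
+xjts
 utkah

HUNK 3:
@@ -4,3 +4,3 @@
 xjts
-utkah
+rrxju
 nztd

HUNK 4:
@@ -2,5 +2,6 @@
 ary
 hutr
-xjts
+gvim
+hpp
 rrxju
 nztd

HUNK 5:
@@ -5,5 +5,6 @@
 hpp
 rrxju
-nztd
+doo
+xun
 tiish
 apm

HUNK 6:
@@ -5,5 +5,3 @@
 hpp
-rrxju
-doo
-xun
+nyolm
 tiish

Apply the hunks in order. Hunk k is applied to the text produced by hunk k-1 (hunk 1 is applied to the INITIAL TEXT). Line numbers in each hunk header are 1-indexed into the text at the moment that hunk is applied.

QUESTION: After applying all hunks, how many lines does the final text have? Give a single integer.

Answer: 8

Derivation:
Hunk 1: at line 2 remove [hwlj,ncxjm,cwfv] add [utkah] -> 7 lines: xsl ary sdlob utkah nztd tiish apm
Hunk 2: at line 2 remove [sdlob] add [hutr,xjts] -> 8 lines: xsl ary hutr xjts utkah nztd tiish apm
Hunk 3: at line 4 remove [utkah] add [rrxju] -> 8 lines: xsl ary hutr xjts rrxju nztd tiish apm
Hunk 4: at line 2 remove [xjts] add [gvim,hpp] -> 9 lines: xsl ary hutr gvim hpp rrxju nztd tiish apm
Hunk 5: at line 5 remove [nztd] add [doo,xun] -> 10 lines: xsl ary hutr gvim hpp rrxju doo xun tiish apm
Hunk 6: at line 5 remove [rrxju,doo,xun] add [nyolm] -> 8 lines: xsl ary hutr gvim hpp nyolm tiish apm
Final line count: 8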